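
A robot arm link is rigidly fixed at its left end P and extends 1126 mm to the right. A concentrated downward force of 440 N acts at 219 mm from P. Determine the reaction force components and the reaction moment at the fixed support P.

P_x = 0, P_y = 440.0 N, M_P = 96360 N·mm

ΣF_x = 0: P_x = 0.
ΣF_y = 0: P_y − 440 = 0 → P_y = 440.0 N.
ΣM about P: M_P − 440·219 = 0 → M_P = 96360 N·mm.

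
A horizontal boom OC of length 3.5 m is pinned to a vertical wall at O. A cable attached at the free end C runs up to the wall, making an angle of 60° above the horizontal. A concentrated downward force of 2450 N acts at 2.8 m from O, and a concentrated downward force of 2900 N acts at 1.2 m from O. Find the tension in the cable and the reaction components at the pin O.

T = 3411 N, O_x = 1706 N, O_y = 2396 N

ΣM about O: T·sin60°·3.5 − 2450·2.8 − 2900·1.2 = 0 → T = 10340/(3.5·0.866025) = 3411.32 ≈ 3411 N.
ΣF_x = 0: O_x − T·cos60° = 0 → O_x = 3411.32 × 0.5 = 1706 N.
ΣF_y = 0: O_y + T·sin60° − 2450 − 2900 = 0 → O_y = 5350 − 3411.32 × 0.866025 = 2396 N.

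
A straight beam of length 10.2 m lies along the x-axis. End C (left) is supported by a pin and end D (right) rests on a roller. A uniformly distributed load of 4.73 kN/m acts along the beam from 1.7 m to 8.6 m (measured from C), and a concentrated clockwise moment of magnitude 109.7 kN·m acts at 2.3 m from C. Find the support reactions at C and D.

Resultant of the distributed load: 4.73 × 6.9 = 32.637 kN at 5.15 m from C.
ΣM about C: D_y·10.2 − (4.73·6.9)·5.15 − 109.7 = 0 → D_y = 277.78055/10.2 = 27.2334 ≈ 27.23 kN.
ΣF_y = 0: C_y + 27.2334 − 4.73·6.9 = 0 → C_y = 5.404 kN.
ΣF_x = 0: no horizontal applied forces, so C_x = 0.

C_x = 0, C_y = 5.404 kN, D_y = 27.23 kN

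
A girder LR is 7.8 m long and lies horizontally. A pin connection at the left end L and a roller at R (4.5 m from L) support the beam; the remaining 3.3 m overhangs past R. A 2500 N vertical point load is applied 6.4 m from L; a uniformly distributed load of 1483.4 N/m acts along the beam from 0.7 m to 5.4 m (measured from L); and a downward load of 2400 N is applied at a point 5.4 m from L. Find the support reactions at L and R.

L_x = 0, L_y = 711.0 N, R_y = 11160 N

Resultant of the distributed load: 1483.4 × 4.7 = 6971.98 N at 3.05 m from L.
Taking moments about L: R_y·4.5 − 2500·6.4 − (1483.4·4.7)·3.05 − 2400·5.4 = 0 → R_y = 50224.539/4.5 = 11161 ≈ 11160 N.
ΣF_y = 0: L_y + 11161 − 2500 − 1483.4·4.7 − 2400 = 0 → L_y = 711.0 N.
ΣF_x = 0: no horizontal applied forces, so L_x = 0.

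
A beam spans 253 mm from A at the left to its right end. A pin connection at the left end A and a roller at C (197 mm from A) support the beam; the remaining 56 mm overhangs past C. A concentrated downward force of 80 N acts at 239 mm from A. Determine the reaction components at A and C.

Taking moments about A: C_y·197 − 80·239 = 0 → C_y = 19120/197 = 97.0558 ≈ 97.06 N.
ΣF_y = 0: A_y + 97.0558 − 80 = 0 → A_y = -17.06 N.
ΣF_x = 0: no horizontal applied forces, so A_x = 0.

A_x = 0, A_y = -17.06 N, C_y = 97.06 N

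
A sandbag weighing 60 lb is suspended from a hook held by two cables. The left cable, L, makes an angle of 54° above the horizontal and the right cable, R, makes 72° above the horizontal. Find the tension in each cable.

T_L = 22.92 lb, T_R = 43.59 lb

ΣF_x = 0: −T_L·cos54° + T_R·cos72° = 0 → T_R = 1.90211·T_L.
ΣF_y = 0: T_L·sin54° + T_R·sin72° = 60.
Substitute: T_L·(0.809017 + 1.90211·0.951057) = 60 → T_L = 22.918 ≈ 22.92 lb.
Then T_R = 1.90211 × 22.918 = 43.59 lb.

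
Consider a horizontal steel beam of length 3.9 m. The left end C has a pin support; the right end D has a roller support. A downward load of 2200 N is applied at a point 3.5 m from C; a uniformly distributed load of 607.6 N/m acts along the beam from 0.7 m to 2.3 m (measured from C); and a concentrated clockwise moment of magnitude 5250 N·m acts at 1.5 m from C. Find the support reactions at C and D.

C_x = 0, C_y = -522.3 N, D_y = 3694 N

Resultant of the distributed load: 607.6 × 1.6 = 972.16 N at 1.5 m from C.
ΣM about C: D_y·3.9 − 2200·3.5 − (607.6·1.6)·1.5 − 5250 = 0 → D_y = 14408.24/3.9 = 3694.42 ≈ 3694 N.
ΣF_y = 0: C_y + 3694.42 − 2200 − 607.6·1.6 = 0 → C_y = -522.3 N.
ΣF_x = 0: no horizontal applied forces, so C_x = 0.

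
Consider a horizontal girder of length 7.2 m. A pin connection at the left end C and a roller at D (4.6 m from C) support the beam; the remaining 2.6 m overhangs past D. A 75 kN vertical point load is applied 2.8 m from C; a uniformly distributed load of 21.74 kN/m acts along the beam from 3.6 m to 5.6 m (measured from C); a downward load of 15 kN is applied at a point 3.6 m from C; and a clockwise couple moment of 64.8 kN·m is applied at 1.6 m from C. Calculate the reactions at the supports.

C_x = 0, C_y = 18.52 kN, D_y = 115.0 kN

Resultant of the distributed load: 21.74 × 2 = 43.48 kN at 4.6 m from C.
ΣM about C: D_y·4.6 − 75·2.8 − (21.74·2)·4.6 − 15·3.6 − 64.8 = 0 → D_y = 528.808/4.6 = 114.958 ≈ 115.0 kN.
ΣF_y = 0: C_y + 114.958 − 75 − 21.74·2 − 15 = 0 → C_y = 18.52 kN.
ΣF_x = 0: no horizontal applied forces, so C_x = 0.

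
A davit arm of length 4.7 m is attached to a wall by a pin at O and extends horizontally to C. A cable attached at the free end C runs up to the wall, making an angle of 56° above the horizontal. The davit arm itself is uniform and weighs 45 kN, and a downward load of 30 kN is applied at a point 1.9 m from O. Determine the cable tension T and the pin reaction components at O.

T = 41.77 kN, O_x = 23.36 kN, O_y = 40.37 kN

ΣM about O: T·sin56°·4.7 − 45·2.35 − 30·1.9 = 0 → T = 162.75/(4.7·0.829038) = 41.7685 ≈ 41.77 kN.
ΣF_x = 0: O_x − T·cos56° = 0 → O_x = 41.7685 × 0.559193 = 23.36 kN.
ΣF_y = 0: O_y + T·sin56° − 45 − 30 = 0 → O_y = 75 − 41.7685 × 0.829038 = 40.37 kN.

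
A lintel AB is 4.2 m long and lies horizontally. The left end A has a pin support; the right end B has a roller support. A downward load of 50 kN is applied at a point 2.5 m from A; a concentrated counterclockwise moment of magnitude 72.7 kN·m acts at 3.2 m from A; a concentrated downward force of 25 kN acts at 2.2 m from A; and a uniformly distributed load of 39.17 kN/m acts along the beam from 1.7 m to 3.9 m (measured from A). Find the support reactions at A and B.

A_x = 0, A_y = 78.18 kN, B_y = 83.00 kN

Resultant of the distributed load: 39.17 × 2.2 = 86.174 kN at 2.8 m from A.
ΣM about A: B_y·4.2 − 50·2.5 + 72.7 − 25·2.2 − (39.17·2.2)·2.8 = 0 → B_y = 348.5872/4.2 = 82.997 ≈ 83.00 kN.
ΣF_y = 0: A_y + 82.997 − 50 − 25 − 39.17·2.2 = 0 → A_y = 78.18 kN.
ΣF_x = 0: no horizontal applied forces, so A_x = 0.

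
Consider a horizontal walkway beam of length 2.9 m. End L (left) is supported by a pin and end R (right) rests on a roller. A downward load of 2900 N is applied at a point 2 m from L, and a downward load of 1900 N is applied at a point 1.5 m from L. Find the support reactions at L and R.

Moments about L: R_y·2.9 − 2900·2 − 1900·1.5 = 0 → R_y = 8650/2.9 = 2982.76 ≈ 2983 N.
ΣF_y = 0: L_y + 2982.76 − 2900 − 1900 = 0 → L_y = 1817 N.
ΣF_x = 0: no horizontal applied forces, so L_x = 0.

L_x = 0, L_y = 1817 N, R_y = 2983 N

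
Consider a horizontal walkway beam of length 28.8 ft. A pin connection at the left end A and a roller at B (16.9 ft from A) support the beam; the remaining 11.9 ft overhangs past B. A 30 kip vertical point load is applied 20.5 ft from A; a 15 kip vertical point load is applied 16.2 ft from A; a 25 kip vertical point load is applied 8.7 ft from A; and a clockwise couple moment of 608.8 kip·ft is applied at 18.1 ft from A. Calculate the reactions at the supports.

A_x = 0, A_y = -29.66 kip, B_y = 99.66 kip

Taking moments about A: B_y·16.9 − 30·20.5 − 15·16.2 − 25·8.7 − 608.8 = 0 → B_y = 1684.3/16.9 = 99.6627 ≈ 99.66 kip.
ΣF_y = 0: A_y + 99.6627 − 30 − 15 − 25 = 0 → A_y = -29.66 kip.
ΣF_x = 0: no horizontal applied forces, so A_x = 0.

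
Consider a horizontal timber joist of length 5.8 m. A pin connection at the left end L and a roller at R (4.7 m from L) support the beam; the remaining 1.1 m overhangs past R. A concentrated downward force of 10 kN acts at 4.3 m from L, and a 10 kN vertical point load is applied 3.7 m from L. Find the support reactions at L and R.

L_x = 0, L_y = 2.979 kN, R_y = 17.02 kN

Moments about L: R_y·4.7 − 10·4.3 − 10·3.7 = 0 → R_y = 80/4.7 = 17.0213 ≈ 17.02 kN.
ΣF_y = 0: L_y + 17.0213 − 10 − 10 = 0 → L_y = 2.979 kN.
ΣF_x = 0: no horizontal applied forces, so L_x = 0.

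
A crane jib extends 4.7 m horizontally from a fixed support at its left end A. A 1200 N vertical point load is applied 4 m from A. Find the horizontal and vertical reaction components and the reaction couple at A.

A_x = 0, A_y = 1200 N, M_A = 4800 N·m

ΣF_x = 0: A_x = 0.
ΣF_y = 0: A_y − 1200 = 0 → A_y = 1200 N.
ΣM about A: M_A − 1200·4 = 0 → M_A = 4800 N·m.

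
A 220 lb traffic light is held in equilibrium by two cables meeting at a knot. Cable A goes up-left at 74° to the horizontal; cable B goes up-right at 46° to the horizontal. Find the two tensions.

ΣF_x = 0: −T_A·cos74° + T_B·cos46° = 0 → T_B = 0.396796·T_A.
ΣF_y = 0: T_A·sin74° + T_B·sin46° = 220.
Substitute: T_A·(0.961262 + 0.396796·0.71934) = 220 → T_A = 176.467 ≈ 176.5 lb.
Then T_B = 0.396796 × 176.467 = 70.02 lb.

T_A = 176.5 lb, T_B = 70.02 lb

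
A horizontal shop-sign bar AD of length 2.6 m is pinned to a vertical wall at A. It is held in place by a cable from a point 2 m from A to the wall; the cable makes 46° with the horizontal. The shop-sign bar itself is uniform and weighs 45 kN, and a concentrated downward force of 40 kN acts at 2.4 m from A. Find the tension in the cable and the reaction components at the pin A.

T = 107.4 kN, A_x = 74.60 kN, A_y = 7.750 kN

ΣM about A: T·sin46°·2 − 45·1.3 − 40·2.4 = 0 → T = 154.5/(2·0.71934) = 107.39 ≈ 107.4 kN.
ΣF_x = 0: A_x − T·cos46° = 0 → A_x = 107.39 × 0.694658 = 74.60 kN.
ΣF_y = 0: A_y + T·sin46° − 45 − 40 = 0 → A_y = 85 − 107.39 × 0.71934 = 7.750 kN.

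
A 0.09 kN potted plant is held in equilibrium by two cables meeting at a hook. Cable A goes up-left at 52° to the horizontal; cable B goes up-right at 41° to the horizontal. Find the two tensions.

ΣF_x = 0: −T_A·cos52° + T_B·cos41° = 0 → T_B = 0.815759·T_A.
ΣF_y = 0: T_A·sin52° + T_B·sin41° = 0.09.
Substitute: T_A·(0.788011 + 0.815759·0.656059) = 0.09 → T_A = 0.0680171 ≈ 0.06802 kN.
Then T_B = 0.815759 × 0.0680171 = 0.05549 kN.

T_A = 0.06802 kN, T_B = 0.05549 kN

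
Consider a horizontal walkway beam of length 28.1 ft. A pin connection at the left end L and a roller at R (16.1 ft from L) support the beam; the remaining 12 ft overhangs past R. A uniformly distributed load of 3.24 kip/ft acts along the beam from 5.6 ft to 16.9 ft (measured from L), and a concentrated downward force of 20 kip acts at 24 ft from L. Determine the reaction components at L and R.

L_x = 0, L_y = 1.215 kip, R_y = 55.40 kip

Resultant of the distributed load: 3.24 × 11.3 = 36.612 kip at 11.25 ft from L.
Moments about L: R_y·16.1 − (3.24·11.3)·11.25 − 20·24 = 0 → R_y = 891.885/16.1 = 55.3966 ≈ 55.40 kip.
ΣF_y = 0: L_y + 55.3966 − 3.24·11.3 − 20 = 0 → L_y = 1.215 kip.
ΣF_x = 0: no horizontal applied forces, so L_x = 0.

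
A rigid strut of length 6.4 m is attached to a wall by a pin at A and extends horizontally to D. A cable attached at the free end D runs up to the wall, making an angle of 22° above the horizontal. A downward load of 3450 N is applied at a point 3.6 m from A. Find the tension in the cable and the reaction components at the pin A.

T = 5180 N, A_x = 4803 N, A_y = 1509 N

ΣM about A: T·sin22°·6.4 − 3450·3.6 = 0 → T = 12420/(6.4·0.374607) = 5180.43 ≈ 5180 N.
ΣF_x = 0: A_x − T·cos22° = 0 → A_x = 5180.43 × 0.927184 = 4803 N.
ΣF_y = 0: A_y + T·sin22° − 3450 = 0 → A_y = 3450 − 5180.43 × 0.374607 = 1509 N.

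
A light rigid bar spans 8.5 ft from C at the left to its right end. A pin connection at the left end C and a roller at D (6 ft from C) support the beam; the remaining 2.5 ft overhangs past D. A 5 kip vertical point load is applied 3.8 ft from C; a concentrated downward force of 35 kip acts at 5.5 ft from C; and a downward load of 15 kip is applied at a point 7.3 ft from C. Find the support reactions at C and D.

Taking moments about C: D_y·6 − 5·3.8 − 35·5.5 − 15·7.3 = 0 → D_y = 321/6 = 53.50 kip.
ΣF_y = 0: C_y + 53.5 − 5 − 35 − 15 = 0 → C_y = 1.500 kip.
ΣF_x = 0: no horizontal applied forces, so C_x = 0.

C_x = 0, C_y = 1.500 kip, D_y = 53.50 kip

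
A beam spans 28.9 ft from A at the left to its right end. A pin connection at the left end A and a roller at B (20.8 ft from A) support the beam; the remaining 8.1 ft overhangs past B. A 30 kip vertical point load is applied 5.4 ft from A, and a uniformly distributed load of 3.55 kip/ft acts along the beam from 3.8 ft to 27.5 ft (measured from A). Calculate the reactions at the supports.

A_x = 0, A_y = 43.04 kip, B_y = 71.09 kip

Resultant of the distributed load: 3.55 × 23.7 = 84.135 kip at 15.65 ft from A.
ΣM about A: B_y·20.8 − 30·5.4 − (3.55·23.7)·15.65 = 0 → B_y = 1478.71275/20.8 = 71.092 ≈ 71.09 kip.
ΣF_y = 0: A_y + 71.092 − 30 − 3.55·23.7 = 0 → A_y = 43.04 kip.
ΣF_x = 0: no horizontal applied forces, so A_x = 0.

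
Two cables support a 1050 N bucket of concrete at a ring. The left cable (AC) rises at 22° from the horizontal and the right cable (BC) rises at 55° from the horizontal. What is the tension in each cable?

ΣF_x = 0: −T_AC·cos22° + T_BC·cos55° = 0 → T_BC = 1.6165·T_AC.
ΣF_y = 0: T_AC·sin22° + T_BC·sin55° = 1050.
Substitute: T_AC·(0.374607 + 1.6165·0.819152) = 1050 → T_AC = 618.096 ≈ 618.1 N.
Then T_BC = 1.6165 × 618.096 = 999.2 N.

T_AC = 618.1 N, T_BC = 999.2 N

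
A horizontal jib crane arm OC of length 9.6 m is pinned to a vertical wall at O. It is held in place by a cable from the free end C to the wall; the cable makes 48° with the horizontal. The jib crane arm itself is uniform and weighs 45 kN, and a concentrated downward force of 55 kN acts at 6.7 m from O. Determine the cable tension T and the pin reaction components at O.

ΣM about O: T·sin48°·9.6 − 45·4.8 − 55·6.7 = 0 → T = 584.5/(9.6·0.743145) = 81.9294 ≈ 81.93 kN.
ΣF_x = 0: O_x − T·cos48° = 0 → O_x = 81.9294 × 0.669131 = 54.82 kN.
ΣF_y = 0: O_y + T·sin48° − 45 − 55 = 0 → O_y = 100 − 81.9294 × 0.743145 = 39.11 kN.

T = 81.93 kN, O_x = 54.82 kN, O_y = 39.11 kN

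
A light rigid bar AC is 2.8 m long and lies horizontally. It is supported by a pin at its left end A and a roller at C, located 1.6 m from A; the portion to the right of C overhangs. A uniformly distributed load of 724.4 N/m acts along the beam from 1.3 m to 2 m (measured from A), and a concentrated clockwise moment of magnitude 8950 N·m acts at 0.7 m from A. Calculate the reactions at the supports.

Resultant of the distributed load: 724.4 × 0.7 = 507.08 N at 1.65 m from A.
ΣM about A: C_y·1.6 − (724.4·0.7)·1.65 − 8950 = 0 → C_y = 9786.682/1.6 = 6116.68 ≈ 6117 N.
ΣF_y = 0: A_y + 6116.68 − 724.4·0.7 = 0 → A_y = -5610 N.
ΣF_x = 0: no horizontal applied forces, so A_x = 0.

A_x = 0, A_y = -5610 N, C_y = 6117 N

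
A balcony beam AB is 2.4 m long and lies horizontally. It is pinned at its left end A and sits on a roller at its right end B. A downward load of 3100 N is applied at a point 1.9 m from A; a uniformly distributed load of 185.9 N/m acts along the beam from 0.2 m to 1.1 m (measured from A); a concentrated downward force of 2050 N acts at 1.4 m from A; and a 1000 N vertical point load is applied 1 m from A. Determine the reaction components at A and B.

A_x = 0, A_y = 2205 N, B_y = 4112 N

Resultant of the distributed load: 185.9 × 0.9 = 167.31 N at 0.65 m from A.
Moments about A: B_y·2.4 − 3100·1.9 − (185.9·0.9)·0.65 − 2050·1.4 − 1000·1 = 0 → B_y = 9868.7515/2.4 = 4111.98 ≈ 4112 N.
ΣF_y = 0: A_y + 4111.98 − 3100 − 185.9·0.9 − 2050 − 1000 = 0 → A_y = 2205 N.
ΣF_x = 0: no horizontal applied forces, so A_x = 0.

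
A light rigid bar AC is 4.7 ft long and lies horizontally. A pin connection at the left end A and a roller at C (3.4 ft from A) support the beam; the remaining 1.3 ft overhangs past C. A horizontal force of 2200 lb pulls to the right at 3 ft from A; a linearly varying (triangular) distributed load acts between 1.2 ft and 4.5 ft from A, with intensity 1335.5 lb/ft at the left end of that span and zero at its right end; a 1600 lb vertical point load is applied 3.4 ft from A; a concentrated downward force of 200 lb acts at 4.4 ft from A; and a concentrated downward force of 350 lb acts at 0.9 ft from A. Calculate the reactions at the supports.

A_x = -2200 lb, A_y = 911.5 lb, C_y = 3442 lb

Resultant of the triangular load: ½ × 1335.5 × 3.3 = 2203.575 lb, acting at 2.3 ft from A (one-third of the span from the peak).
Moments about A: C_y·3.4 − (½·1335.5·3.3)·2.3 − 1600·3.4 − 200·4.4 − 350·0.9 = 0 → C_y = 11703.2225/3.4 = 3442.12 ≈ 3442 lb.
ΣF_y = 0: A_y + 3442.12 − ½·1335.5·3.3 − 1600 − 200 − 350 = 0 → A_y = 911.5 lb.
ΣF_x = 0: A_x + 2200 = 0 → A_x = -2200 lb.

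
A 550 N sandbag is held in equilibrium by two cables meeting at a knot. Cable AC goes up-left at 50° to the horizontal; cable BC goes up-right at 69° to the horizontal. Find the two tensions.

ΣF_x = 0: −T_AC·cos50° + T_BC·cos69° = 0 → T_BC = 1.79365·T_AC.
ΣF_y = 0: T_AC·sin50° + T_BC·sin69° = 550.
Substitute: T_AC·(0.766044 + 1.79365·0.93358) = 550 → T_AC = 225.358 ≈ 225.4 N.
Then T_BC = 1.79365 × 225.358 = 404.2 N.

T_AC = 225.4 N, T_BC = 404.2 N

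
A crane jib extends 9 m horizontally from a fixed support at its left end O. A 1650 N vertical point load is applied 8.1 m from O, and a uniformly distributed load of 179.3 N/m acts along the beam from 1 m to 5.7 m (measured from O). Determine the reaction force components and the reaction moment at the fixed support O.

O_x = 0, O_y = 2493 N, M_O = 16190 N·m

Resultant of the distributed load: 179.3 × 4.7 = 842.71 N at 3.35 m from O.
ΣF_x = 0: O_x = 0.
ΣF_y = 0: O_y − 1650 − 179.3·4.7 = 0 → O_y = 2493 N.
ΣM about O: M_O − 1650·8.1 − (179.3·4.7)·3.35 = 0 → M_O = 16190 N·m.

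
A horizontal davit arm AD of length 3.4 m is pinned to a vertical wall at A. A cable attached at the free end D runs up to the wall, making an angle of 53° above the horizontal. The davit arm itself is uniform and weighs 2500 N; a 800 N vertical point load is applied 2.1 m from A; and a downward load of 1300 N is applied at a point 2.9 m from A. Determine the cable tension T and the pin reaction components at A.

T = 3572 N, A_x = 2150 N, A_y = 1747 N

ΣM about A: T·sin53°·3.4 − 2500·1.7 − 800·2.1 − 1300·2.9 = 0 → T = 9700/(3.4·0.798636) = 3572.27 ≈ 3572 N.
ΣF_x = 0: A_x − T·cos53° = 0 → A_x = 3572.27 × 0.601815 = 2150 N.
ΣF_y = 0: A_y + T·sin53° − 2500 − 800 − 1300 = 0 → A_y = 4600 − 3572.27 × 0.798636 = 1747 N.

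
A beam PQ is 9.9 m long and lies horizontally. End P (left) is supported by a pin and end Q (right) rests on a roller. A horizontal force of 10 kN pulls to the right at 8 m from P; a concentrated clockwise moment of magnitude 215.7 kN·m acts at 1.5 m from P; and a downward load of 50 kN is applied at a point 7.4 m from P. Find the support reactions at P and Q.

Moments about P: Q_y·9.9 − 215.7 − 50·7.4 = 0 → Q_y = 585.7/9.9 = 59.1616 ≈ 59.16 kN.
ΣF_y = 0: P_y + 59.1616 − 50 = 0 → P_y = -9.162 kN.
ΣF_x = 0: P_x + 10 = 0 → P_x = -10.00 kN.

P_x = -10.00 kN, P_y = -9.162 kN, Q_y = 59.16 kN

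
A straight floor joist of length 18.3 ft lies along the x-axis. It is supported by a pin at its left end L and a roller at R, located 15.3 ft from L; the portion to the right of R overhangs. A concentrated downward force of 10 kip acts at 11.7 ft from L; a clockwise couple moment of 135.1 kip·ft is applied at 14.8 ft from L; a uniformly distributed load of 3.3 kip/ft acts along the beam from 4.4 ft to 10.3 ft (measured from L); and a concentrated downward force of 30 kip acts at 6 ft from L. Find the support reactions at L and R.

L_x = 0, L_y = 21.87 kip, R_y = 37.60 kip

Resultant of the distributed load: 3.3 × 5.9 = 19.47 kip at 7.35 ft from L.
Moments about L: R_y·15.3 − 10·11.7 − 135.1 − (3.3·5.9)·7.35 − 30·6 = 0 → R_y = 575.2045/15.3 = 37.5951 ≈ 37.60 kip.
ΣF_y = 0: L_y + 37.5951 − 10 − 3.3·5.9 − 30 = 0 → L_y = 21.87 kip.
ΣF_x = 0: no horizontal applied forces, so L_x = 0.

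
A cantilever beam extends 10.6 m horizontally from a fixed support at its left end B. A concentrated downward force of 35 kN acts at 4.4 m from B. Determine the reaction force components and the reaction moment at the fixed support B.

ΣF_x = 0: B_x = 0.
ΣF_y = 0: B_y − 35 = 0 → B_y = 35.00 kN.
ΣM about B: M_B − 35·4.4 = 0 → M_B = 154.0 kN·m.

B_x = 0, B_y = 35.00 kN, M_B = 154.0 kN·m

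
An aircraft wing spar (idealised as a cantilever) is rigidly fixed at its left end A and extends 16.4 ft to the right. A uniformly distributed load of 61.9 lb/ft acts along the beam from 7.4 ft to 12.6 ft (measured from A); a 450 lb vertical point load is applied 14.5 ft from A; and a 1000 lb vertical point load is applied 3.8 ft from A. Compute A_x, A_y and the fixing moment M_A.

Resultant of the distributed load: 61.9 × 5.2 = 321.88 lb at 10 ft from A.
ΣF_x = 0: A_x = 0.
ΣF_y = 0: A_y − 61.9·5.2 − 450 − 1000 = 0 → A_y = 1772 lb.
ΣM about A: M_A − (61.9·5.2)·10 − 450·14.5 − 1000·3.8 = 0 → M_A = 13540 lb·ft.

A_x = 0, A_y = 1772 lb, M_A = 13540 lb·ft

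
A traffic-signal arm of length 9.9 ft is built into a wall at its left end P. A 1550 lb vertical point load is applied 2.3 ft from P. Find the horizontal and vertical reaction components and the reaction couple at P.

ΣF_x = 0: P_x = 0.
ΣF_y = 0: P_y − 1550 = 0 → P_y = 1550 lb.
ΣM about P: M_P − 1550·2.3 = 0 → M_P = 3565 lb·ft.

P_x = 0, P_y = 1550 lb, M_P = 3565 lb·ft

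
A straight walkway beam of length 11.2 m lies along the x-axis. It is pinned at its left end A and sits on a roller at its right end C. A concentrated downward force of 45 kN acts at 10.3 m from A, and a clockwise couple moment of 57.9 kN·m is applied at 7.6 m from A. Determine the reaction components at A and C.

ΣM about A: C_y·11.2 − 45·10.3 − 57.9 = 0 → C_y = 521.4/11.2 = 46.5536 ≈ 46.55 kN.
ΣF_y = 0: A_y + 46.5536 − 45 = 0 → A_y = -1.554 kN.
ΣF_x = 0: no horizontal applied forces, so A_x = 0.

A_x = 0, A_y = -1.554 kN, C_y = 46.55 kN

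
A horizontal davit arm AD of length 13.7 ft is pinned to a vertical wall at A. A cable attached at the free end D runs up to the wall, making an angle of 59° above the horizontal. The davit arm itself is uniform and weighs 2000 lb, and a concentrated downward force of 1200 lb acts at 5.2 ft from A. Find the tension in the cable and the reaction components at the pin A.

ΣM about A: T·sin59°·13.7 − 2000·6.85 − 1200·5.2 = 0 → T = 19940/(13.7·0.857167) = 1698.01 ≈ 1698 lb.
ΣF_x = 0: A_x − T·cos59° = 0 → A_x = 1698.01 × 0.515038 = 874.5 lb.
ΣF_y = 0: A_y + T·sin59° − 2000 − 1200 = 0 → A_y = 3200 − 1698.01 × 0.857167 = 1745 lb.

T = 1698 lb, A_x = 874.5 lb, A_y = 1745 lb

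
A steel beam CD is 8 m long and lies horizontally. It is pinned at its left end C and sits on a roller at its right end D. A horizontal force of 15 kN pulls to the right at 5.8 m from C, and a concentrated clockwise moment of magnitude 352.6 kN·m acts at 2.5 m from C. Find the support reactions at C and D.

ΣM about C: D_y·8 − 352.6 = 0 → D_y = 352.6/8 = 44.075 ≈ 44.08 kN.
ΣF_y = 0: C_y + 44.075  = 0 → C_y = -44.08 kN.
ΣF_x = 0: C_x + 15 = 0 → C_x = -15.00 kN.

C_x = -15.00 kN, C_y = -44.08 kN, D_y = 44.08 kN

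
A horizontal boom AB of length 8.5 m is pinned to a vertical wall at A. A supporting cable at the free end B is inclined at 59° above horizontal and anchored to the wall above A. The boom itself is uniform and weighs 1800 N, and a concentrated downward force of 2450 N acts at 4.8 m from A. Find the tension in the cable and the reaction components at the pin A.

T = 2664 N, A_x = 1372 N, A_y = 1966 N

ΣM about A: T·sin59°·8.5 − 1800·4.25 − 2450·4.8 = 0 → T = 19410/(8.5·0.857167) = 2664.04 ≈ 2664 N.
ΣF_x = 0: A_x − T·cos59° = 0 → A_x = 2664.04 × 0.515038 = 1372 N.
ΣF_y = 0: A_y + T·sin59° − 1800 − 2450 = 0 → A_y = 4250 − 2664.04 × 0.857167 = 1966 N.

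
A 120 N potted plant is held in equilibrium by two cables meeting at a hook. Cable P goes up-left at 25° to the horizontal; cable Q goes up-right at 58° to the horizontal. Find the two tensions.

T_P = 64.07 N, T_Q = 109.6 N

ΣF_x = 0: −T_P·cos25° + T_Q·cos58° = 0 → T_Q = 1.71028·T_P.
ΣF_y = 0: T_P·sin25° + T_Q·sin58° = 120.
Substitute: T_P·(0.422618 + 1.71028·0.848048) = 120 → T_P = 64.0677 ≈ 64.07 N.
Then T_Q = 1.71028 × 64.0677 = 109.6 N.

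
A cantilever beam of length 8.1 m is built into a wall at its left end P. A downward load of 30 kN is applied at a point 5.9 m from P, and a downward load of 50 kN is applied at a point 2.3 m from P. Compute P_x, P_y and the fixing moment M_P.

ΣF_x = 0: P_x = 0.
ΣF_y = 0: P_y − 30 − 50 = 0 → P_y = 80.00 kN.
ΣM about P: M_P − 30·5.9 − 50·2.3 = 0 → M_P = 292.0 kN·m.

P_x = 0, P_y = 80.00 kN, M_P = 292.0 kN·m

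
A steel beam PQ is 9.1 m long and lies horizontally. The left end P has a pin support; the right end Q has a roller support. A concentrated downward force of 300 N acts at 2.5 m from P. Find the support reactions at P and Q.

Moments about P: Q_y·9.1 − 300·2.5 = 0 → Q_y = 750/9.1 = 82.4176 ≈ 82.42 N.
ΣF_y = 0: P_y + 82.4176 − 300 = 0 → P_y = 217.6 N.
ΣF_x = 0: no horizontal applied forces, so P_x = 0.

P_x = 0, P_y = 217.6 N, Q_y = 82.42 N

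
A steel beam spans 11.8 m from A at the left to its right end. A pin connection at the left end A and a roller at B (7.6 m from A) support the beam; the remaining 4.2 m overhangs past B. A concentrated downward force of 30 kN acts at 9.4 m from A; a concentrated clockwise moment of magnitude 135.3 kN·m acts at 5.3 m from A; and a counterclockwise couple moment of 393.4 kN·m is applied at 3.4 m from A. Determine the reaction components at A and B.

A_x = 0, A_y = 26.86 kN, B_y = 3.145 kN

ΣM about A: B_y·7.6 − 30·9.4 − 135.3 + 393.4 = 0 → B_y = 23.9/7.6 = 3.14474 ≈ 3.145 kN.
ΣF_y = 0: A_y + 3.14474 − 30 = 0 → A_y = 26.86 kN.
ΣF_x = 0: no horizontal applied forces, so A_x = 0.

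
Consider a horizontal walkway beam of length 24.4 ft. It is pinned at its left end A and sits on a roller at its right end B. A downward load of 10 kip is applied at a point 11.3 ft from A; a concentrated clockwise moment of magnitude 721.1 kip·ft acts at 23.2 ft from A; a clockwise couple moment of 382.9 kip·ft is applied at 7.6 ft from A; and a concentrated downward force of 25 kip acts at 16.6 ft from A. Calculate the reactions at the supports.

A_x = 0, A_y = -31.89 kip, B_y = 66.89 kip

Moments about A: B_y·24.4 − 10·11.3 − 721.1 − 382.9 − 25·16.6 = 0 → B_y = 1632/24.4 = 66.8852 ≈ 66.89 kip.
ΣF_y = 0: A_y + 66.8852 − 10 − 25 = 0 → A_y = -31.89 kip.
ΣF_x = 0: no horizontal applied forces, so A_x = 0.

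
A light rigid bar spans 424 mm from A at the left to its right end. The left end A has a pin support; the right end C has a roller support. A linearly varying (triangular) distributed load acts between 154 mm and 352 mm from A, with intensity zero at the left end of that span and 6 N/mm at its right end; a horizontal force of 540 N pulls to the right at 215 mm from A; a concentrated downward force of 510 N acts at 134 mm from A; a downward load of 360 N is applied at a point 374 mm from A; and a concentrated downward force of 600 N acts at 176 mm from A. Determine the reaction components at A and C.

A_x = -540.0 N, A_y = 935.5 N, C_y = 1128 N

Resultant of the triangular load: ½ × 6 × 198 = 594 N, acting at 286 mm from A (one-third of the span from the peak).
Moments about A: C_y·424 − (½·6·198)·286 − 510·134 − 360·374 − 600·176 = 0 → C_y = 478464/424 = 1128.45 ≈ 1128 N.
ΣF_y = 0: A_y + 1128.45 − ½·6·198 − 510 − 360 − 600 = 0 → A_y = 935.5 N.
ΣF_x = 0: A_x + 540 = 0 → A_x = -540.0 N.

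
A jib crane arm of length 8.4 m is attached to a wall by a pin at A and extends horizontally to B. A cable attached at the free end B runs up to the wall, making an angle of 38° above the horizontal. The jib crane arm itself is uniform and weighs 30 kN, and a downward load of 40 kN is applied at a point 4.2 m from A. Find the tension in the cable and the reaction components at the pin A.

T = 56.85 kN, A_x = 44.80 kN, A_y = 35.00 kN

ΣM about A: T·sin38°·8.4 − 30·4.2 − 40·4.2 = 0 → T = 294/(8.4·0.615661) = 56.8495 ≈ 56.85 kN.
ΣF_x = 0: A_x − T·cos38° = 0 → A_x = 56.8495 × 0.788011 = 44.80 kN.
ΣF_y = 0: A_y + T·sin38° − 30 − 40 = 0 → A_y = 70 − 56.8495 × 0.615661 = 35.00 kN.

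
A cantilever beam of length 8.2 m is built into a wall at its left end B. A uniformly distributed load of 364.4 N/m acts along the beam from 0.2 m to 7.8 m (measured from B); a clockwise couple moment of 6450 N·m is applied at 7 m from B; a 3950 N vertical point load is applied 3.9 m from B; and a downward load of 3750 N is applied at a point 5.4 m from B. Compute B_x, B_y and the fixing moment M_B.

Resultant of the distributed load: 364.4 × 7.6 = 2769.44 N at 4 m from B.
ΣF_x = 0: B_x = 0.
ΣF_y = 0: B_y − 364.4·7.6 − 3950 − 3750 = 0 → B_y = 10470 N.
ΣM about B: M_B − (364.4·7.6)·4 − 6450 − 3950·3.9 − 3750·5.4 = 0 → M_B = 53180 N·m.

B_x = 0, B_y = 10470 N, M_B = 53180 N·m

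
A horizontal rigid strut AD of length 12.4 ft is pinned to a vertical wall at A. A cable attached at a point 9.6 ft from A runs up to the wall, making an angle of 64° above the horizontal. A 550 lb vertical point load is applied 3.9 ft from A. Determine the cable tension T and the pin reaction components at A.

T = 248.6 lb, A_x = 109.0 lb, A_y = 326.6 lb

ΣM about A: T·sin64°·9.6 − 550·3.9 = 0 → T = 2145/(9.6·0.898794) = 248.597 ≈ 248.6 lb.
ΣF_x = 0: A_x − T·cos64° = 0 → A_x = 248.597 × 0.438371 = 109.0 lb.
ΣF_y = 0: A_y + T·sin64° − 550 = 0 → A_y = 550 − 248.597 × 0.898794 = 326.6 lb.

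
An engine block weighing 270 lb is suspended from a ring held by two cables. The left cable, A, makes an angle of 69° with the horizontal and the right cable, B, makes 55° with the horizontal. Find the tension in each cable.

T_A = 186.8 lb, T_B = 116.7 lb

ΣF_x = 0: −T_A·cos69° + T_B·cos55° = 0 → T_B = 0.624795·T_A.
ΣF_y = 0: T_A·sin69° + T_B·sin55° = 270.
Substitute: T_A·(0.93358 + 0.624795·0.819152) = 270 → T_A = 186.802 ≈ 186.8 lb.
Then T_B = 0.624795 × 186.802 = 116.7 lb.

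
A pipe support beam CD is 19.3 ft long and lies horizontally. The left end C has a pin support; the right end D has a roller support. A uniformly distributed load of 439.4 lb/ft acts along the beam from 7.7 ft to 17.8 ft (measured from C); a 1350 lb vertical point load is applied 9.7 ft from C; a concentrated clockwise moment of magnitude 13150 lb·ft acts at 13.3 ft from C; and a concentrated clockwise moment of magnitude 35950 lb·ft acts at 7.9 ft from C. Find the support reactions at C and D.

C_x = 0, C_y = -366.4 lb, D_y = 6154 lb

Resultant of the distributed load: 439.4 × 10.1 = 4437.94 lb at 12.75 ft from C.
Taking moments about C: D_y·19.3 − (439.4·10.1)·12.75 − 1350·9.7 − 13150 − 35950 = 0 → D_y = 118778.735/19.3 = 6154.34 ≈ 6154 lb.
ΣF_y = 0: C_y + 6154.34 − 439.4·10.1 − 1350 = 0 → C_y = -366.4 lb.
ΣF_x = 0: no horizontal applied forces, so C_x = 0.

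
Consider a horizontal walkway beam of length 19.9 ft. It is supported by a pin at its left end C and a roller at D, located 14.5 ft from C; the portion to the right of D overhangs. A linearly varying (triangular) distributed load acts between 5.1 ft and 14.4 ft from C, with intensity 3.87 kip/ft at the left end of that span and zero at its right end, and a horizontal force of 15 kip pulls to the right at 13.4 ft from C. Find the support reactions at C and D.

Resultant of the triangular load: ½ × 3.87 × 9.3 = 17.9955 kip, acting at 8.2 ft from C (one-third of the span from the peak).
Taking moments about C: D_y·14.5 − (½·3.87·9.3)·8.2 = 0 → D_y = 147.5631/14.5 = 10.1768 ≈ 10.18 kip.
ΣF_y = 0: C_y + 10.1768 − ½·3.87·9.3 = 0 → C_y = 7.819 kip.
ΣF_x = 0: C_x + 15 = 0 → C_x = -15.00 kip.

C_x = -15.00 kip, C_y = 7.819 kip, D_y = 10.18 kip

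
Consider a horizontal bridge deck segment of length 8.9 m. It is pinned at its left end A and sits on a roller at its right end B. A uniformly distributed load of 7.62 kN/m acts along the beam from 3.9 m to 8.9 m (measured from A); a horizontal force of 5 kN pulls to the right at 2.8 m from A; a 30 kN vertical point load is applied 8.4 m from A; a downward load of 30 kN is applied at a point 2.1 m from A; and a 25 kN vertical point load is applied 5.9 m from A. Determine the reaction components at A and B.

Resultant of the distributed load: 7.62 × 5 = 38.1 kN at 6.4 m from A.
Taking moments about A: B_y·8.9 − (7.62·5)·6.4 − 30·8.4 − 30·2.1 − 25·5.9 = 0 → B_y = 706.34/8.9 = 79.364 ≈ 79.36 kN.
ΣF_y = 0: A_y + 79.364 − 7.62·5 − 30 − 30 − 25 = 0 → A_y = 43.74 kN.
ΣF_x = 0: A_x + 5 = 0 → A_x = -5.000 kN.

A_x = -5.000 kN, A_y = 43.74 kN, B_y = 79.36 kN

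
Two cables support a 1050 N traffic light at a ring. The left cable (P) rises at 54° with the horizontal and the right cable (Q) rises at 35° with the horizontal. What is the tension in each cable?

ΣF_x = 0: −T_P·cos54° + T_Q·cos35° = 0 → T_Q = 0.717553·T_P.
ΣF_y = 0: T_P·sin54° + T_Q·sin35° = 1050.
Substitute: T_P·(0.809017 + 0.717553·0.573576) = 1050 → T_P = 860.241 ≈ 860.2 N.
Then T_Q = 0.717553 × 860.241 = 617.3 N.

T_P = 860.2 N, T_Q = 617.3 N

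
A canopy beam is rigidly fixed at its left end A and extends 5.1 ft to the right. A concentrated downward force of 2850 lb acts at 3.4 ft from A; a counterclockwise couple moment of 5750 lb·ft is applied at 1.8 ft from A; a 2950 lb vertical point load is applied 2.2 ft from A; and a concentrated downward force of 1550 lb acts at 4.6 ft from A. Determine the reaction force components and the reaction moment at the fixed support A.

ΣF_x = 0: A_x = 0.
ΣF_y = 0: A_y − 2850 − 2950 − 1550 = 0 → A_y = 7350 lb.
ΣM about A: M_A − 2850·3.4 + 5750 − 2950·2.2 − 1550·4.6 = 0 → M_A = 17560 lb·ft.

A_x = 0, A_y = 7350 lb, M_A = 17560 lb·ft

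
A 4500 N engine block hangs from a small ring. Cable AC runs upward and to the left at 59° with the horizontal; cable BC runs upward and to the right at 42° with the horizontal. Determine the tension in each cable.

T_AC = 3407 N, T_BC = 2361 N

ΣF_x = 0: −T_AC·cos59° + T_BC·cos42° = 0 → T_BC = 0.693052·T_AC.
ΣF_y = 0: T_AC·sin59° + T_BC·sin42° = 4500.
Substitute: T_AC·(0.857167 + 0.693052·0.669131) = 4500 → T_AC = 3406.74 ≈ 3407 N.
Then T_BC = 0.693052 × 3406.74 = 2361 N.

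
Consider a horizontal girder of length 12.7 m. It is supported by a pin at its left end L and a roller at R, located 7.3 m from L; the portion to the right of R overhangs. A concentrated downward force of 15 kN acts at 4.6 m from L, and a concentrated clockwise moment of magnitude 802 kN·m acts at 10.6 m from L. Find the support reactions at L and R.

Moments about L: R_y·7.3 − 15·4.6 − 802 = 0 → R_y = 871/7.3 = 119.315 ≈ 119.3 kN.
ΣF_y = 0: L_y + 119.315 − 15 = 0 → L_y = -104.3 kN.
ΣF_x = 0: no horizontal applied forces, so L_x = 0.

L_x = 0, L_y = -104.3 kN, R_y = 119.3 kN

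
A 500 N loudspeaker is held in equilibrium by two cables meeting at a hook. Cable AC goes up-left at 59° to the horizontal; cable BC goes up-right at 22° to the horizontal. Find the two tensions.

ΣF_x = 0: −T_AC·cos59° + T_BC·cos22° = 0 → T_BC = 0.555486·T_AC.
ΣF_y = 0: T_AC·sin59° + T_BC·sin22° = 500.
Substitute: T_AC·(0.857167 + 0.555486·0.374607) = 500 → T_AC = 469.371 ≈ 469.4 N.
Then T_BC = 0.555486 × 469.371 = 260.7 N.

T_AC = 469.4 N, T_BC = 260.7 N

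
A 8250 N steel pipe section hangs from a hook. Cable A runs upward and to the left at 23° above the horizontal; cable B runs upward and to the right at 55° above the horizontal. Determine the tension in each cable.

ΣF_x = 0: −T_A·cos23° + T_B·cos55° = 0 → T_B = 1.60485·T_A.
ΣF_y = 0: T_A·sin23° + T_B·sin55° = 8250.
Substitute: T_A·(0.390731 + 1.60485·0.819152) = 8250 → T_A = 4837.72 ≈ 4838 N.
Then T_B = 1.60485 × 4837.72 = 7764 N.

T_A = 4838 N, T_B = 7764 N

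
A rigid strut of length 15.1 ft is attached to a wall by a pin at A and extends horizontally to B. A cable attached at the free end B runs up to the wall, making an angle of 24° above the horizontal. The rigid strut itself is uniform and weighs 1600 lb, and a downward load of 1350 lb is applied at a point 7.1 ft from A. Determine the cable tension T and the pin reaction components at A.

ΣM about A: T·sin24°·15.1 − 1600·7.55 − 1350·7.1 = 0 → T = 21665/(15.1·0.406737) = 3527.51 ≈ 3528 lb.
ΣF_x = 0: A_x − T·cos24° = 0 → A_x = 3527.51 × 0.913545 = 3223 lb.
ΣF_y = 0: A_y + T·sin24° − 1600 − 1350 = 0 → A_y = 2950 − 3527.51 × 0.406737 = 1515 lb.

T = 3528 lb, A_x = 3223 lb, A_y = 1515 lb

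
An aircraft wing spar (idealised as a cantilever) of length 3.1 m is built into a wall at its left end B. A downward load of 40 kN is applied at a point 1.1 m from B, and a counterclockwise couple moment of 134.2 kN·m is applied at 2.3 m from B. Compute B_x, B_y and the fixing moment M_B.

B_x = 0, B_y = 40.00 kN, M_B = -90.20 kN·m

ΣF_x = 0: B_x = 0.
ΣF_y = 0: B_y − 40 = 0 → B_y = 40.00 kN.
ΣM about B: M_B − 40·1.1 + 134.2 = 0 → M_B = -90.20 kN·m.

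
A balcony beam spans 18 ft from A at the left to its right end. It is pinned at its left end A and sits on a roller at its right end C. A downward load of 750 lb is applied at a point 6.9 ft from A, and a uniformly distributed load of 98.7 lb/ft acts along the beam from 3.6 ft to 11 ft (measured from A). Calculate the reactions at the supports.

Resultant of the distributed load: 98.7 × 7.4 = 730.38 lb at 7.3 ft from A.
Taking moments about A: C_y·18 − 750·6.9 − (98.7·7.4)·7.3 = 0 → C_y = 10506.774/18 = 583.71 ≈ 583.7 lb.
ΣF_y = 0: A_y + 583.71 − 750 − 98.7·7.4 = 0 → A_y = 896.7 lb.
ΣF_x = 0: no horizontal applied forces, so A_x = 0.

A_x = 0, A_y = 896.7 lb, C_y = 583.7 lb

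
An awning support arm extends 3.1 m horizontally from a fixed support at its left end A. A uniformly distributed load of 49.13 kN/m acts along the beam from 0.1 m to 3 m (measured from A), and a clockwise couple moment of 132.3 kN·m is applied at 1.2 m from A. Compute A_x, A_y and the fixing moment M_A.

A_x = 0, A_y = 142.5 kN, M_A = 353.1 kN·m

Resultant of the distributed load: 49.13 × 2.9 = 142.477 kN at 1.55 m from A.
ΣF_x = 0: A_x = 0.
ΣF_y = 0: A_y − 49.13·2.9 = 0 → A_y = 142.5 kN.
ΣM about A: M_A − (49.13·2.9)·1.55 − 132.3 = 0 → M_A = 353.1 kN·m.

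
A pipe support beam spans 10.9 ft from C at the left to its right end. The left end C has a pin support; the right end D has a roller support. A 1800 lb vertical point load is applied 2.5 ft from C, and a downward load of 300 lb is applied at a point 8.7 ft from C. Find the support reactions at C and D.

Taking moments about C: D_y·10.9 − 1800·2.5 − 300·8.7 = 0 → D_y = 7110/10.9 = 652.294 ≈ 652.3 lb.
ΣF_y = 0: C_y + 652.294 − 1800 − 300 = 0 → C_y = 1448 lb.
ΣF_x = 0: no horizontal applied forces, so C_x = 0.

C_x = 0, C_y = 1448 lb, D_y = 652.3 lb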